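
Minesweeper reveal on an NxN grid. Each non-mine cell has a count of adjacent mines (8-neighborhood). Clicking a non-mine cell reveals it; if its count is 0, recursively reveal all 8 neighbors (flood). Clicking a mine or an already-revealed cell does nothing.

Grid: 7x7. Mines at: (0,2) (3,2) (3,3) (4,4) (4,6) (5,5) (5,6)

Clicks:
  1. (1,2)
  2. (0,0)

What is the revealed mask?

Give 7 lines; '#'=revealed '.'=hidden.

Answer: ##.....
###....
##.....
##.....
####...
#####..
#####..

Derivation:
Click 1 (1,2) count=1: revealed 1 new [(1,2)] -> total=1
Click 2 (0,0) count=0: revealed 22 new [(0,0) (0,1) (1,0) (1,1) (2,0) (2,1) (3,0) (3,1) (4,0) (4,1) (4,2) (4,3) (5,0) (5,1) (5,2) (5,3) (5,4) (6,0) (6,1) (6,2) (6,3) (6,4)] -> total=23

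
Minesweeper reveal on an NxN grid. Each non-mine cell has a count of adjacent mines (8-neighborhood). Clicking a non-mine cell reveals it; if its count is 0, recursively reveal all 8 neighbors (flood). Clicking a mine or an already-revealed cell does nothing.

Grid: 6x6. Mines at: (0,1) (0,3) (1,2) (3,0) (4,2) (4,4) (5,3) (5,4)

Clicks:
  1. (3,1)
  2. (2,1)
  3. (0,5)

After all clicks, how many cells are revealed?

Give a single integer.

Answer: 13

Derivation:
Click 1 (3,1) count=2: revealed 1 new [(3,1)] -> total=1
Click 2 (2,1) count=2: revealed 1 new [(2,1)] -> total=2
Click 3 (0,5) count=0: revealed 11 new [(0,4) (0,5) (1,3) (1,4) (1,5) (2,3) (2,4) (2,5) (3,3) (3,4) (3,5)] -> total=13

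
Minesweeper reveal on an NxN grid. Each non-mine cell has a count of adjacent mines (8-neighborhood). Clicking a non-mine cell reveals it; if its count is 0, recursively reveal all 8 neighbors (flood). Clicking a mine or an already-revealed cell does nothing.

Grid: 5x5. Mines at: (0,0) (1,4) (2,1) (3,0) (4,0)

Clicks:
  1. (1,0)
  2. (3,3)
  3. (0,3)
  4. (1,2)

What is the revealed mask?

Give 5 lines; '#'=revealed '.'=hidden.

Click 1 (1,0) count=2: revealed 1 new [(1,0)] -> total=1
Click 2 (3,3) count=0: revealed 11 new [(2,2) (2,3) (2,4) (3,1) (3,2) (3,3) (3,4) (4,1) (4,2) (4,3) (4,4)] -> total=12
Click 3 (0,3) count=1: revealed 1 new [(0,3)] -> total=13
Click 4 (1,2) count=1: revealed 1 new [(1,2)] -> total=14

Answer: ...#.
#.#..
..###
.####
.####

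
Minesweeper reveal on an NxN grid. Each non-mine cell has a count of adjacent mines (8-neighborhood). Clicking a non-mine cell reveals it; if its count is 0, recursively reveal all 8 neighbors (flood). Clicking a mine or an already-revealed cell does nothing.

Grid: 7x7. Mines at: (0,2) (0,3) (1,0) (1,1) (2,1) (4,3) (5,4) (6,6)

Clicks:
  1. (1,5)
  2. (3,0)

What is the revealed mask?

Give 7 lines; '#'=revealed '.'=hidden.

Click 1 (1,5) count=0: revealed 23 new [(0,4) (0,5) (0,6) (1,2) (1,3) (1,4) (1,5) (1,6) (2,2) (2,3) (2,4) (2,5) (2,6) (3,2) (3,3) (3,4) (3,5) (3,6) (4,4) (4,5) (4,6) (5,5) (5,6)] -> total=23
Click 2 (3,0) count=1: revealed 1 new [(3,0)] -> total=24

Answer: ....###
..#####
..#####
#.#####
....###
.....##
.......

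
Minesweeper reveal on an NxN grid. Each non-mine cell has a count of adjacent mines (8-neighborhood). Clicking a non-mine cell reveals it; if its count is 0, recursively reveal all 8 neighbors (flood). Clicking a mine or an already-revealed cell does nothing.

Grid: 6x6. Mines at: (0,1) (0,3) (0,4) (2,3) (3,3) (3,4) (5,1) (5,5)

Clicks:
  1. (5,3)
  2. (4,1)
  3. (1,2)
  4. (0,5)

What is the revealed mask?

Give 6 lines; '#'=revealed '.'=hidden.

Click 1 (5,3) count=0: revealed 6 new [(4,2) (4,3) (4,4) (5,2) (5,3) (5,4)] -> total=6
Click 2 (4,1) count=1: revealed 1 new [(4,1)] -> total=7
Click 3 (1,2) count=3: revealed 1 new [(1,2)] -> total=8
Click 4 (0,5) count=1: revealed 1 new [(0,5)] -> total=9

Answer: .....#
..#...
......
......
.####.
..###.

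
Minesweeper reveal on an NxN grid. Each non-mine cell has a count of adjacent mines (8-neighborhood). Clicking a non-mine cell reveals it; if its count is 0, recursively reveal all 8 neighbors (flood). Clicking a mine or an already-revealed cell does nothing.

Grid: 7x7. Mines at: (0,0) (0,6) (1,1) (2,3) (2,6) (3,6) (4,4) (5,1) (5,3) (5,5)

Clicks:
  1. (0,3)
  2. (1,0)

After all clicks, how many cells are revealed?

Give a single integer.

Answer: 9

Derivation:
Click 1 (0,3) count=0: revealed 8 new [(0,2) (0,3) (0,4) (0,5) (1,2) (1,3) (1,4) (1,5)] -> total=8
Click 2 (1,0) count=2: revealed 1 new [(1,0)] -> total=9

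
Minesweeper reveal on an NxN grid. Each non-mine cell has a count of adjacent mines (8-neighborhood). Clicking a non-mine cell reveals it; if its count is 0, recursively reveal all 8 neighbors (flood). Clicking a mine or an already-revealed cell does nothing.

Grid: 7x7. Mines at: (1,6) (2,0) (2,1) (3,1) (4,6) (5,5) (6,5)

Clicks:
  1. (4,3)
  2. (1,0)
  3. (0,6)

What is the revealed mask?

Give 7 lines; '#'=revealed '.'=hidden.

Click 1 (4,3) count=0: revealed 36 new [(0,0) (0,1) (0,2) (0,3) (0,4) (0,5) (1,0) (1,1) (1,2) (1,3) (1,4) (1,5) (2,2) (2,3) (2,4) (2,5) (3,2) (3,3) (3,4) (3,5) (4,0) (4,1) (4,2) (4,3) (4,4) (4,5) (5,0) (5,1) (5,2) (5,3) (5,4) (6,0) (6,1) (6,2) (6,3) (6,4)] -> total=36
Click 2 (1,0) count=2: revealed 0 new [(none)] -> total=36
Click 3 (0,6) count=1: revealed 1 new [(0,6)] -> total=37

Answer: #######
######.
..####.
..####.
######.
#####..
#####..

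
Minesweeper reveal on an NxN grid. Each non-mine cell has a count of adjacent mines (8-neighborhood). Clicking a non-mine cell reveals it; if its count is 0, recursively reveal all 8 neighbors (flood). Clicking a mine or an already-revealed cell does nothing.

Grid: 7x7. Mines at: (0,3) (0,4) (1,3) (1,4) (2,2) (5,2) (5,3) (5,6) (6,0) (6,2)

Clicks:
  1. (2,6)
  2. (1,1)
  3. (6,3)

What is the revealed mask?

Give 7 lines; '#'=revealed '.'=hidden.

Answer: .....##
.#...##
...####
...####
...####
.......
...#...

Derivation:
Click 1 (2,6) count=0: revealed 16 new [(0,5) (0,6) (1,5) (1,6) (2,3) (2,4) (2,5) (2,6) (3,3) (3,4) (3,5) (3,6) (4,3) (4,4) (4,5) (4,6)] -> total=16
Click 2 (1,1) count=1: revealed 1 new [(1,1)] -> total=17
Click 3 (6,3) count=3: revealed 1 new [(6,3)] -> total=18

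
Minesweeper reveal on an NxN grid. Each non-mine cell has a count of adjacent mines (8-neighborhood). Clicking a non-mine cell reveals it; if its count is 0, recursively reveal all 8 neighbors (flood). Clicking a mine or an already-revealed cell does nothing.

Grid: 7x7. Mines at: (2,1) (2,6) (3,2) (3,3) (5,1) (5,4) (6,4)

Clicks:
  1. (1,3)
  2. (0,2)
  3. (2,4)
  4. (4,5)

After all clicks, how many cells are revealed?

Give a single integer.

Answer: 19

Derivation:
Click 1 (1,3) count=0: revealed 18 new [(0,0) (0,1) (0,2) (0,3) (0,4) (0,5) (0,6) (1,0) (1,1) (1,2) (1,3) (1,4) (1,5) (1,6) (2,2) (2,3) (2,4) (2,5)] -> total=18
Click 2 (0,2) count=0: revealed 0 new [(none)] -> total=18
Click 3 (2,4) count=1: revealed 0 new [(none)] -> total=18
Click 4 (4,5) count=1: revealed 1 new [(4,5)] -> total=19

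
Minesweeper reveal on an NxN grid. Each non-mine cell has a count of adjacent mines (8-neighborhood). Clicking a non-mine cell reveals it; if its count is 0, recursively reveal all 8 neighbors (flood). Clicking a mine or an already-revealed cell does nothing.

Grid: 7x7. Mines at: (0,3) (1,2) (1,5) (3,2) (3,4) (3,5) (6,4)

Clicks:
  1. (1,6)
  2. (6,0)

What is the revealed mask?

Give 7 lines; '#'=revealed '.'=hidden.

Answer: ##.....
##....#
##.....
##.....
####...
####...
####...

Derivation:
Click 1 (1,6) count=1: revealed 1 new [(1,6)] -> total=1
Click 2 (6,0) count=0: revealed 20 new [(0,0) (0,1) (1,0) (1,1) (2,0) (2,1) (3,0) (3,1) (4,0) (4,1) (4,2) (4,3) (5,0) (5,1) (5,2) (5,3) (6,0) (6,1) (6,2) (6,3)] -> total=21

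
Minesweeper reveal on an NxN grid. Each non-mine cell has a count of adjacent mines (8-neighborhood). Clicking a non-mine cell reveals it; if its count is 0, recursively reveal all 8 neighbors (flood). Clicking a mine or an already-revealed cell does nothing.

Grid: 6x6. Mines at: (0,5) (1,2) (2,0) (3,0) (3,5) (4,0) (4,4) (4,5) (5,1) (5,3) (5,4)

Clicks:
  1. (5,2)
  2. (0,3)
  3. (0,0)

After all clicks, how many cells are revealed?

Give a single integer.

Click 1 (5,2) count=2: revealed 1 new [(5,2)] -> total=1
Click 2 (0,3) count=1: revealed 1 new [(0,3)] -> total=2
Click 3 (0,0) count=0: revealed 4 new [(0,0) (0,1) (1,0) (1,1)] -> total=6

Answer: 6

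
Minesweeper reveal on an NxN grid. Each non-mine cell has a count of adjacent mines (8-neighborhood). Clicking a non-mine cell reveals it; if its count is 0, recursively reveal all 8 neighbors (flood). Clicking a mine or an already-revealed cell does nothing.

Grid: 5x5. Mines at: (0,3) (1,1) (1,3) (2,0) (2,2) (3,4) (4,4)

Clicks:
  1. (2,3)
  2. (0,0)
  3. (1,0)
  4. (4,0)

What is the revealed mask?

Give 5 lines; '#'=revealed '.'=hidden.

Click 1 (2,3) count=3: revealed 1 new [(2,3)] -> total=1
Click 2 (0,0) count=1: revealed 1 new [(0,0)] -> total=2
Click 3 (1,0) count=2: revealed 1 new [(1,0)] -> total=3
Click 4 (4,0) count=0: revealed 8 new [(3,0) (3,1) (3,2) (3,3) (4,0) (4,1) (4,2) (4,3)] -> total=11

Answer: #....
#....
...#.
####.
####.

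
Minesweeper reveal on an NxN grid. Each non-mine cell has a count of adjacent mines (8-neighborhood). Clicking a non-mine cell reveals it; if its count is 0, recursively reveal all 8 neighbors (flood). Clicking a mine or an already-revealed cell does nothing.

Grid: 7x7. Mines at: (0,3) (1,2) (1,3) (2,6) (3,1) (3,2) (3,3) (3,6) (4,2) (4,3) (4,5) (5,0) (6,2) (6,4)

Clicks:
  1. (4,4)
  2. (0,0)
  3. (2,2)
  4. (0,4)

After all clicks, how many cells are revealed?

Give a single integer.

Answer: 9

Derivation:
Click 1 (4,4) count=3: revealed 1 new [(4,4)] -> total=1
Click 2 (0,0) count=0: revealed 6 new [(0,0) (0,1) (1,0) (1,1) (2,0) (2,1)] -> total=7
Click 3 (2,2) count=5: revealed 1 new [(2,2)] -> total=8
Click 4 (0,4) count=2: revealed 1 new [(0,4)] -> total=9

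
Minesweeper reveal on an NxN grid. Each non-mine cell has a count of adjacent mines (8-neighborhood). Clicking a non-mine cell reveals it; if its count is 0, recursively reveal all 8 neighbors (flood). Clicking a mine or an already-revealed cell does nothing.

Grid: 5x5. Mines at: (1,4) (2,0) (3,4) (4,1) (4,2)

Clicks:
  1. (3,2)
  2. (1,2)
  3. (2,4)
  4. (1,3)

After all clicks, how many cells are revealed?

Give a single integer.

Answer: 15

Derivation:
Click 1 (3,2) count=2: revealed 1 new [(3,2)] -> total=1
Click 2 (1,2) count=0: revealed 13 new [(0,0) (0,1) (0,2) (0,3) (1,0) (1,1) (1,2) (1,3) (2,1) (2,2) (2,3) (3,1) (3,3)] -> total=14
Click 3 (2,4) count=2: revealed 1 new [(2,4)] -> total=15
Click 4 (1,3) count=1: revealed 0 new [(none)] -> total=15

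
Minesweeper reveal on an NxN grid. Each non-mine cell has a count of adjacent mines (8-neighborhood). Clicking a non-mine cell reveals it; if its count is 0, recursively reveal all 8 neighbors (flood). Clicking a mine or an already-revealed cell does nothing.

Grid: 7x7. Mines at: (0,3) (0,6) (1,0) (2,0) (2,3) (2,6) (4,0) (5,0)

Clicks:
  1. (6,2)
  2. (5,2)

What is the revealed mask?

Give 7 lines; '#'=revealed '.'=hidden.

Click 1 (6,2) count=0: revealed 24 new [(3,1) (3,2) (3,3) (3,4) (3,5) (3,6) (4,1) (4,2) (4,3) (4,4) (4,5) (4,6) (5,1) (5,2) (5,3) (5,4) (5,5) (5,6) (6,1) (6,2) (6,3) (6,4) (6,5) (6,6)] -> total=24
Click 2 (5,2) count=0: revealed 0 new [(none)] -> total=24

Answer: .......
.......
.......
.######
.######
.######
.######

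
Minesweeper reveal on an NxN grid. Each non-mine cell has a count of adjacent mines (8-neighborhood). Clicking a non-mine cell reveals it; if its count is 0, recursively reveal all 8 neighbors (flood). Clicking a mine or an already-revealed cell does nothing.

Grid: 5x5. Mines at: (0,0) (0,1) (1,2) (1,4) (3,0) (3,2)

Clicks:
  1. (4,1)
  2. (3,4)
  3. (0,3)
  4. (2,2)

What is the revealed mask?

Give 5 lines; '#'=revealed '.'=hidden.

Click 1 (4,1) count=2: revealed 1 new [(4,1)] -> total=1
Click 2 (3,4) count=0: revealed 6 new [(2,3) (2,4) (3,3) (3,4) (4,3) (4,4)] -> total=7
Click 3 (0,3) count=2: revealed 1 new [(0,3)] -> total=8
Click 4 (2,2) count=2: revealed 1 new [(2,2)] -> total=9

Answer: ...#.
.....
..###
...##
.#.##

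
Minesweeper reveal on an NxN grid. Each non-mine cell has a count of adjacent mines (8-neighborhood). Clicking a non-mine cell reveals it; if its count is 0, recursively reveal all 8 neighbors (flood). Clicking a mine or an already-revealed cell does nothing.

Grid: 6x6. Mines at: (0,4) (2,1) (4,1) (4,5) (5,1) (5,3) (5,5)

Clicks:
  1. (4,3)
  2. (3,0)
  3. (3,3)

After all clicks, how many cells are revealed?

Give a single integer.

Answer: 16

Derivation:
Click 1 (4,3) count=1: revealed 1 new [(4,3)] -> total=1
Click 2 (3,0) count=2: revealed 1 new [(3,0)] -> total=2
Click 3 (3,3) count=0: revealed 14 new [(1,2) (1,3) (1,4) (1,5) (2,2) (2,3) (2,4) (2,5) (3,2) (3,3) (3,4) (3,5) (4,2) (4,4)] -> total=16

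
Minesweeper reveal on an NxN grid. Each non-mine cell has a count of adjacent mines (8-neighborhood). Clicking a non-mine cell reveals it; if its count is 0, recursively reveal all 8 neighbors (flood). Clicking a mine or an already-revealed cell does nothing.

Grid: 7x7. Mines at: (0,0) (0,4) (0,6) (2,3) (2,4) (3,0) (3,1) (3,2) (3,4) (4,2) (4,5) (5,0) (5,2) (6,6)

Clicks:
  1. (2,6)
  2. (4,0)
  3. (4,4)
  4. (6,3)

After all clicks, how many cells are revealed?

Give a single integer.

Click 1 (2,6) count=0: revealed 6 new [(1,5) (1,6) (2,5) (2,6) (3,5) (3,6)] -> total=6
Click 2 (4,0) count=3: revealed 1 new [(4,0)] -> total=7
Click 3 (4,4) count=2: revealed 1 new [(4,4)] -> total=8
Click 4 (6,3) count=1: revealed 1 new [(6,3)] -> total=9

Answer: 9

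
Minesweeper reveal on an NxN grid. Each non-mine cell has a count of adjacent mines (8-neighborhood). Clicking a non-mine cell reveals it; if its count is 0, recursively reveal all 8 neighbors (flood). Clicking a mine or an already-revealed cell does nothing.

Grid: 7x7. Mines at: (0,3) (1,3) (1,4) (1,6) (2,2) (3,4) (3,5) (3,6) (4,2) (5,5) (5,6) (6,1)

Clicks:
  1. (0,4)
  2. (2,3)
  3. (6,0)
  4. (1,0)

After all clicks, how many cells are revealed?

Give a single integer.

Answer: 17

Derivation:
Click 1 (0,4) count=3: revealed 1 new [(0,4)] -> total=1
Click 2 (2,3) count=4: revealed 1 new [(2,3)] -> total=2
Click 3 (6,0) count=1: revealed 1 new [(6,0)] -> total=3
Click 4 (1,0) count=0: revealed 14 new [(0,0) (0,1) (0,2) (1,0) (1,1) (1,2) (2,0) (2,1) (3,0) (3,1) (4,0) (4,1) (5,0) (5,1)] -> total=17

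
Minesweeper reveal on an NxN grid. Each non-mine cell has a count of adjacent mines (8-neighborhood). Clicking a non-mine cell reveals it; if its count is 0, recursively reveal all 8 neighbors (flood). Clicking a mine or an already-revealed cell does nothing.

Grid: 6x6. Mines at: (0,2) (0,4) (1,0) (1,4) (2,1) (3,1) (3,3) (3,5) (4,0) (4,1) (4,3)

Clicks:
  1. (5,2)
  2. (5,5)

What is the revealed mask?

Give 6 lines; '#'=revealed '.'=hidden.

Click 1 (5,2) count=2: revealed 1 new [(5,2)] -> total=1
Click 2 (5,5) count=0: revealed 4 new [(4,4) (4,5) (5,4) (5,5)] -> total=5

Answer: ......
......
......
......
....##
..#.##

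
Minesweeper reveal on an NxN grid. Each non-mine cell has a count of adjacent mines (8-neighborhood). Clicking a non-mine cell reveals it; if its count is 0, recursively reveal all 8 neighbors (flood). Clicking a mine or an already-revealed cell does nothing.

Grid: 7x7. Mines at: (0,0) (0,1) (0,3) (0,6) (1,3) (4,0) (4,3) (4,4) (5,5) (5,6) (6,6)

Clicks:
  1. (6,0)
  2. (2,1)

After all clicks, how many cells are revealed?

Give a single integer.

Answer: 19

Derivation:
Click 1 (6,0) count=0: revealed 10 new [(5,0) (5,1) (5,2) (5,3) (5,4) (6,0) (6,1) (6,2) (6,3) (6,4)] -> total=10
Click 2 (2,1) count=0: revealed 9 new [(1,0) (1,1) (1,2) (2,0) (2,1) (2,2) (3,0) (3,1) (3,2)] -> total=19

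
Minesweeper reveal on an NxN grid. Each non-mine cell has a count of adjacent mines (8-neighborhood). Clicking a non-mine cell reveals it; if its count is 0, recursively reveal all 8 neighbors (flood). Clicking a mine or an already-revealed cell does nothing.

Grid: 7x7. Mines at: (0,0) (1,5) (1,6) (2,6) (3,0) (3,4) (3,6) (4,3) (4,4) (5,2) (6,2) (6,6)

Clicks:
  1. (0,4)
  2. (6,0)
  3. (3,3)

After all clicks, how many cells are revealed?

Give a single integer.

Click 1 (0,4) count=1: revealed 1 new [(0,4)] -> total=1
Click 2 (6,0) count=0: revealed 6 new [(4,0) (4,1) (5,0) (5,1) (6,0) (6,1)] -> total=7
Click 3 (3,3) count=3: revealed 1 new [(3,3)] -> total=8

Answer: 8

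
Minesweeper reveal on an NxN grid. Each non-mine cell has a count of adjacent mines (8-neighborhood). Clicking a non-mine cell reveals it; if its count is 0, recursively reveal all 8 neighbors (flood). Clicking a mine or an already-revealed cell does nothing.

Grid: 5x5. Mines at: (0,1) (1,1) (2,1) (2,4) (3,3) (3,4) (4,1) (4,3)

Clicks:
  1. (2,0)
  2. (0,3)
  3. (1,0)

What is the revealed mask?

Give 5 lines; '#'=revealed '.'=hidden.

Click 1 (2,0) count=2: revealed 1 new [(2,0)] -> total=1
Click 2 (0,3) count=0: revealed 6 new [(0,2) (0,3) (0,4) (1,2) (1,3) (1,4)] -> total=7
Click 3 (1,0) count=3: revealed 1 new [(1,0)] -> total=8

Answer: ..###
#.###
#....
.....
.....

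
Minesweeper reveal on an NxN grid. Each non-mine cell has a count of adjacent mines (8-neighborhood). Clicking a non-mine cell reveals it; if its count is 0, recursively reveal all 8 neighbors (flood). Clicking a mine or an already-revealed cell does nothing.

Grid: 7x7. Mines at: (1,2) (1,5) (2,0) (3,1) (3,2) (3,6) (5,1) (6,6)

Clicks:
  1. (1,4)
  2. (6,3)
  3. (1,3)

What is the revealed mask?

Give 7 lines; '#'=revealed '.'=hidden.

Click 1 (1,4) count=1: revealed 1 new [(1,4)] -> total=1
Click 2 (6,3) count=0: revealed 18 new [(2,3) (2,4) (2,5) (3,3) (3,4) (3,5) (4,2) (4,3) (4,4) (4,5) (5,2) (5,3) (5,4) (5,5) (6,2) (6,3) (6,4) (6,5)] -> total=19
Click 3 (1,3) count=1: revealed 1 new [(1,3)] -> total=20

Answer: .......
...##..
...###.
...###.
..####.
..####.
..####.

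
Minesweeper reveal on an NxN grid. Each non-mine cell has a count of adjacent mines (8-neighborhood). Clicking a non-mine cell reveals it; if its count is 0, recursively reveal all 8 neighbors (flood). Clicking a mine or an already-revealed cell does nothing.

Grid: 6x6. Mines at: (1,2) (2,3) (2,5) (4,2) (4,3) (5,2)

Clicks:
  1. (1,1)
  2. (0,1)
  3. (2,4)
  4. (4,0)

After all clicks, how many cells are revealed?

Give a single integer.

Answer: 13

Derivation:
Click 1 (1,1) count=1: revealed 1 new [(1,1)] -> total=1
Click 2 (0,1) count=1: revealed 1 new [(0,1)] -> total=2
Click 3 (2,4) count=2: revealed 1 new [(2,4)] -> total=3
Click 4 (4,0) count=0: revealed 10 new [(0,0) (1,0) (2,0) (2,1) (3,0) (3,1) (4,0) (4,1) (5,0) (5,1)] -> total=13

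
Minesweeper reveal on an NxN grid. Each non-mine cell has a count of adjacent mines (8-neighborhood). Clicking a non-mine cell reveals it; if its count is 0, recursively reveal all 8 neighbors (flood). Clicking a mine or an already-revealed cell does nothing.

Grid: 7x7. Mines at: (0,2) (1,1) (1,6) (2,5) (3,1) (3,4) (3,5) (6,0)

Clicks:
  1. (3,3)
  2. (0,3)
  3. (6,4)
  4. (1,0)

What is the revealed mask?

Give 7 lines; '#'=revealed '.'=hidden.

Answer: ...#...
#......
.......
...#...
.######
.######
.######

Derivation:
Click 1 (3,3) count=1: revealed 1 new [(3,3)] -> total=1
Click 2 (0,3) count=1: revealed 1 new [(0,3)] -> total=2
Click 3 (6,4) count=0: revealed 18 new [(4,1) (4,2) (4,3) (4,4) (4,5) (4,6) (5,1) (5,2) (5,3) (5,4) (5,5) (5,6) (6,1) (6,2) (6,3) (6,4) (6,5) (6,6)] -> total=20
Click 4 (1,0) count=1: revealed 1 new [(1,0)] -> total=21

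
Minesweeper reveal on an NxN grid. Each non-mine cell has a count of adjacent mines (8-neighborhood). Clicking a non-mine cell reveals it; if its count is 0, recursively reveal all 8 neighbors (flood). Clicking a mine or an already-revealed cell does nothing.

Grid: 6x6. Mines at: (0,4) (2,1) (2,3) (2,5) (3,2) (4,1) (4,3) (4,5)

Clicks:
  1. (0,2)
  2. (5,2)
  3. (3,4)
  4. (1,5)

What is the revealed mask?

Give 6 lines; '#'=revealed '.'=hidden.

Click 1 (0,2) count=0: revealed 8 new [(0,0) (0,1) (0,2) (0,3) (1,0) (1,1) (1,2) (1,3)] -> total=8
Click 2 (5,2) count=2: revealed 1 new [(5,2)] -> total=9
Click 3 (3,4) count=4: revealed 1 new [(3,4)] -> total=10
Click 4 (1,5) count=2: revealed 1 new [(1,5)] -> total=11

Answer: ####..
####.#
......
....#.
......
..#...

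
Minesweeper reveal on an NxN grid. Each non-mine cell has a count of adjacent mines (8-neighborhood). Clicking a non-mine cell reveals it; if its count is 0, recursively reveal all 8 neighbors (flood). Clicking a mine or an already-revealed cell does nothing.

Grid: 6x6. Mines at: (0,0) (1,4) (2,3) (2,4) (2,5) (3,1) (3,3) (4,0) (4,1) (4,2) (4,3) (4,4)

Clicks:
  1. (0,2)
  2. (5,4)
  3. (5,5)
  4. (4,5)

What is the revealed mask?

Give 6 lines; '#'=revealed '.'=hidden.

Answer: .###..
.###..
......
......
.....#
....##

Derivation:
Click 1 (0,2) count=0: revealed 6 new [(0,1) (0,2) (0,3) (1,1) (1,2) (1,3)] -> total=6
Click 2 (5,4) count=2: revealed 1 new [(5,4)] -> total=7
Click 3 (5,5) count=1: revealed 1 new [(5,5)] -> total=8
Click 4 (4,5) count=1: revealed 1 new [(4,5)] -> total=9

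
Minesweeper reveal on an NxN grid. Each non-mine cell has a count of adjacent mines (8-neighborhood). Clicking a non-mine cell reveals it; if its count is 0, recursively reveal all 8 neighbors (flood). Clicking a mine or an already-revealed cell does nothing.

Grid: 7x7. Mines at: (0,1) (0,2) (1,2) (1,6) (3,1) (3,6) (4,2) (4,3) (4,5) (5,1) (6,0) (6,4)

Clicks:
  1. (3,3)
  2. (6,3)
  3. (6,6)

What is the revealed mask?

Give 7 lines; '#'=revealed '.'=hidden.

Answer: .......
.......
.......
...#...
.......
.....##
...#.##

Derivation:
Click 1 (3,3) count=2: revealed 1 new [(3,3)] -> total=1
Click 2 (6,3) count=1: revealed 1 new [(6,3)] -> total=2
Click 3 (6,6) count=0: revealed 4 new [(5,5) (5,6) (6,5) (6,6)] -> total=6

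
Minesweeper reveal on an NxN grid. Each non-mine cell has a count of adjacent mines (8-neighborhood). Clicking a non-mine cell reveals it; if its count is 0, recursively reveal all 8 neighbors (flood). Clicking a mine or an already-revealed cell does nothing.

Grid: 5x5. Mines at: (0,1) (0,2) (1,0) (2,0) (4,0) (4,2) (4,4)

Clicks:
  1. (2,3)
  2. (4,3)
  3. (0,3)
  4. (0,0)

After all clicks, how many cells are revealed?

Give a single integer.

Click 1 (2,3) count=0: revealed 14 new [(0,3) (0,4) (1,1) (1,2) (1,3) (1,4) (2,1) (2,2) (2,3) (2,4) (3,1) (3,2) (3,3) (3,4)] -> total=14
Click 2 (4,3) count=2: revealed 1 new [(4,3)] -> total=15
Click 3 (0,3) count=1: revealed 0 new [(none)] -> total=15
Click 4 (0,0) count=2: revealed 1 new [(0,0)] -> total=16

Answer: 16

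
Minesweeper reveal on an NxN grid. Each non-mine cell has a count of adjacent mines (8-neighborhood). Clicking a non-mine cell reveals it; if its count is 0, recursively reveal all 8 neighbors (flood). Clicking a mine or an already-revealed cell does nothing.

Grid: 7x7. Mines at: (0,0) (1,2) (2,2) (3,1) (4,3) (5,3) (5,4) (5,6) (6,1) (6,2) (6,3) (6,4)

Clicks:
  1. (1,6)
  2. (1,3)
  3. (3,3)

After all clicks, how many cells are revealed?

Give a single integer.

Click 1 (1,6) count=0: revealed 19 new [(0,3) (0,4) (0,5) (0,6) (1,3) (1,4) (1,5) (1,6) (2,3) (2,4) (2,5) (2,6) (3,3) (3,4) (3,5) (3,6) (4,4) (4,5) (4,6)] -> total=19
Click 2 (1,3) count=2: revealed 0 new [(none)] -> total=19
Click 3 (3,3) count=2: revealed 0 new [(none)] -> total=19

Answer: 19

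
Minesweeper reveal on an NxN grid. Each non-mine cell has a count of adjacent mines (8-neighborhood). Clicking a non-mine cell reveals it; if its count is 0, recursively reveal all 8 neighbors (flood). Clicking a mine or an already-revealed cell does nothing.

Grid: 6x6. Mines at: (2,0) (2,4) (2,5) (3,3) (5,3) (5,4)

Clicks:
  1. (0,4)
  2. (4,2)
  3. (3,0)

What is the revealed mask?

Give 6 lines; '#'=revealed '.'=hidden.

Click 1 (0,4) count=0: revealed 15 new [(0,0) (0,1) (0,2) (0,3) (0,4) (0,5) (1,0) (1,1) (1,2) (1,3) (1,4) (1,5) (2,1) (2,2) (2,3)] -> total=15
Click 2 (4,2) count=2: revealed 1 new [(4,2)] -> total=16
Click 3 (3,0) count=1: revealed 1 new [(3,0)] -> total=17

Answer: ######
######
.###..
#.....
..#...
......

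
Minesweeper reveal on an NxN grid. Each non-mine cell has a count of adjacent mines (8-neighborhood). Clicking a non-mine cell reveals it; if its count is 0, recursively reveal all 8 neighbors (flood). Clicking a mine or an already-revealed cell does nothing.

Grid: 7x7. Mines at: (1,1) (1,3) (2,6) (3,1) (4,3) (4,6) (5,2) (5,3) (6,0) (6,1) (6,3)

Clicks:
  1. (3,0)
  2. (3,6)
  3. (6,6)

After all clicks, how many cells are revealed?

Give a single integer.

Click 1 (3,0) count=1: revealed 1 new [(3,0)] -> total=1
Click 2 (3,6) count=2: revealed 1 new [(3,6)] -> total=2
Click 3 (6,6) count=0: revealed 6 new [(5,4) (5,5) (5,6) (6,4) (6,5) (6,6)] -> total=8

Answer: 8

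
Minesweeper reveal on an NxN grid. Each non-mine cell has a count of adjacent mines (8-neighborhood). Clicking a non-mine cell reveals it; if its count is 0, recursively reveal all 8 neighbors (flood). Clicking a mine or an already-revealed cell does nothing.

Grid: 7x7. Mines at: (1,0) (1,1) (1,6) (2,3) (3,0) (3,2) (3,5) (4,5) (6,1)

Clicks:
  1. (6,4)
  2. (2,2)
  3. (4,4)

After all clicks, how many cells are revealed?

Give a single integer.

Answer: 14

Derivation:
Click 1 (6,4) count=0: revealed 13 new [(4,2) (4,3) (4,4) (5,2) (5,3) (5,4) (5,5) (5,6) (6,2) (6,3) (6,4) (6,5) (6,6)] -> total=13
Click 2 (2,2) count=3: revealed 1 new [(2,2)] -> total=14
Click 3 (4,4) count=2: revealed 0 new [(none)] -> total=14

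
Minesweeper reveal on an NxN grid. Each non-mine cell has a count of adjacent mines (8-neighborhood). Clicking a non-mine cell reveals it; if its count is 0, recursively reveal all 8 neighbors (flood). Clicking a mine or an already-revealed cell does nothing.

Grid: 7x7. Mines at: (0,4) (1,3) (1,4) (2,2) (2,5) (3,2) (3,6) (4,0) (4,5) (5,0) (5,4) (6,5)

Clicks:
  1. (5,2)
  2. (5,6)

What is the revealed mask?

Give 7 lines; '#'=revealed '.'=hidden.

Answer: .......
.......
.......
.......
.###...
.###..#
.###...

Derivation:
Click 1 (5,2) count=0: revealed 9 new [(4,1) (4,2) (4,3) (5,1) (5,2) (5,3) (6,1) (6,2) (6,3)] -> total=9
Click 2 (5,6) count=2: revealed 1 new [(5,6)] -> total=10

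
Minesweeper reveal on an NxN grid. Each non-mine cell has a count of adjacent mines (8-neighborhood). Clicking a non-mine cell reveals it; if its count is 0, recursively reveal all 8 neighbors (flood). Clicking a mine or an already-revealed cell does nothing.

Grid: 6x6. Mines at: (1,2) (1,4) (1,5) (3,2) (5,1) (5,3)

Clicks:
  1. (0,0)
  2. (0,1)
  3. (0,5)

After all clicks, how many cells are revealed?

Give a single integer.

Answer: 11

Derivation:
Click 1 (0,0) count=0: revealed 10 new [(0,0) (0,1) (1,0) (1,1) (2,0) (2,1) (3,0) (3,1) (4,0) (4,1)] -> total=10
Click 2 (0,1) count=1: revealed 0 new [(none)] -> total=10
Click 3 (0,5) count=2: revealed 1 new [(0,5)] -> total=11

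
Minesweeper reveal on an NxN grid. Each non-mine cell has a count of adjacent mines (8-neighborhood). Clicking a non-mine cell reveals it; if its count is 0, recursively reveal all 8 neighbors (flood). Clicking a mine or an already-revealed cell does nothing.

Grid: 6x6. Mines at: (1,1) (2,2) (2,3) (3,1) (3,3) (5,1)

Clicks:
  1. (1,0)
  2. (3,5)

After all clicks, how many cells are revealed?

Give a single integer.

Answer: 21

Derivation:
Click 1 (1,0) count=1: revealed 1 new [(1,0)] -> total=1
Click 2 (3,5) count=0: revealed 20 new [(0,2) (0,3) (0,4) (0,5) (1,2) (1,3) (1,4) (1,5) (2,4) (2,5) (3,4) (3,5) (4,2) (4,3) (4,4) (4,5) (5,2) (5,3) (5,4) (5,5)] -> total=21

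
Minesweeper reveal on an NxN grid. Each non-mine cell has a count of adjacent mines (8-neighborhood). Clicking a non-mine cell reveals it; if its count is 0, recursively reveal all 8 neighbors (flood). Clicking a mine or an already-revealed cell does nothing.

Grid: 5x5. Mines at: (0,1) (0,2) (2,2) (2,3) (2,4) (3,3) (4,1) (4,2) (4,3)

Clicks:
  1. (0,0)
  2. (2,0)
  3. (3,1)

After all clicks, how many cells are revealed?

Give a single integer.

Click 1 (0,0) count=1: revealed 1 new [(0,0)] -> total=1
Click 2 (2,0) count=0: revealed 6 new [(1,0) (1,1) (2,0) (2,1) (3,0) (3,1)] -> total=7
Click 3 (3,1) count=3: revealed 0 new [(none)] -> total=7

Answer: 7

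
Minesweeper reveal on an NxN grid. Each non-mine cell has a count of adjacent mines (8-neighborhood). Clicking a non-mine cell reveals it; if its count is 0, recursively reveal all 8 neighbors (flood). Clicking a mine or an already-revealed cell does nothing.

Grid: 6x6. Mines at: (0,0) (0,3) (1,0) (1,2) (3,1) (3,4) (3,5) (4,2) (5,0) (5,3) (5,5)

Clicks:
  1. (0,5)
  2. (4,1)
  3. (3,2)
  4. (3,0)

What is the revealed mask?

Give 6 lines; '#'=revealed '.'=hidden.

Click 1 (0,5) count=0: revealed 6 new [(0,4) (0,5) (1,4) (1,5) (2,4) (2,5)] -> total=6
Click 2 (4,1) count=3: revealed 1 new [(4,1)] -> total=7
Click 3 (3,2) count=2: revealed 1 new [(3,2)] -> total=8
Click 4 (3,0) count=1: revealed 1 new [(3,0)] -> total=9

Answer: ....##
....##
....##
#.#...
.#....
......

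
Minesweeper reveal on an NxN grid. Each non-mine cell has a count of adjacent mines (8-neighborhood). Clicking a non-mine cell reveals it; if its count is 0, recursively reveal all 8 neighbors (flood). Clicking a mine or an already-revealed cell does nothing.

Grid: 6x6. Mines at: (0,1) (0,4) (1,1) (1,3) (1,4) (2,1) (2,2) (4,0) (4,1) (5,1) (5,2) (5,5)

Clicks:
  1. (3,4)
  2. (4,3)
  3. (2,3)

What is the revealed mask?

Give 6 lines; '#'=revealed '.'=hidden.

Click 1 (3,4) count=0: revealed 9 new [(2,3) (2,4) (2,5) (3,3) (3,4) (3,5) (4,3) (4,4) (4,5)] -> total=9
Click 2 (4,3) count=1: revealed 0 new [(none)] -> total=9
Click 3 (2,3) count=3: revealed 0 new [(none)] -> total=9

Answer: ......
......
...###
...###
...###
......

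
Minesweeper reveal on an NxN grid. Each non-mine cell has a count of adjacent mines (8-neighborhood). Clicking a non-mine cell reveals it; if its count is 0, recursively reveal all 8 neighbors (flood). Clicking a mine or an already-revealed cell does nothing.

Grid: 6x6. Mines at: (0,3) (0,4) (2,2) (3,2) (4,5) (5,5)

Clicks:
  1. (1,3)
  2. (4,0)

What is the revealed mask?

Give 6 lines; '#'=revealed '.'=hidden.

Click 1 (1,3) count=3: revealed 1 new [(1,3)] -> total=1
Click 2 (4,0) count=0: revealed 20 new [(0,0) (0,1) (0,2) (1,0) (1,1) (1,2) (2,0) (2,1) (3,0) (3,1) (4,0) (4,1) (4,2) (4,3) (4,4) (5,0) (5,1) (5,2) (5,3) (5,4)] -> total=21

Answer: ###...
####..
##....
##....
#####.
#####.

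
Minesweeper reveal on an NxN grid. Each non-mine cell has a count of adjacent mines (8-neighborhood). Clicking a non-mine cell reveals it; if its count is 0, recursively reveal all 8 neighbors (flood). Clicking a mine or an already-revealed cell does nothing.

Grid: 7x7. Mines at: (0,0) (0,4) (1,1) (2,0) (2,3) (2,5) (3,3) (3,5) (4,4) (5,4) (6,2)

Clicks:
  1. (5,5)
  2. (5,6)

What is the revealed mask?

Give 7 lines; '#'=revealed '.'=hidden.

Click 1 (5,5) count=2: revealed 1 new [(5,5)] -> total=1
Click 2 (5,6) count=0: revealed 5 new [(4,5) (4,6) (5,6) (6,5) (6,6)] -> total=6

Answer: .......
.......
.......
.......
.....##
.....##
.....##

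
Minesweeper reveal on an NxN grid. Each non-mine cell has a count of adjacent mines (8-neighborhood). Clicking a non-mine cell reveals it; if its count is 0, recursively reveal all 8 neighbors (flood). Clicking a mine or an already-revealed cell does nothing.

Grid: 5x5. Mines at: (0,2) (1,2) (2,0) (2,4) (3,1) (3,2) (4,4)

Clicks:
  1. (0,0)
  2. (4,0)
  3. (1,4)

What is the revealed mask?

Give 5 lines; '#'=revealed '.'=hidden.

Answer: ##...
##..#
.....
.....
#....

Derivation:
Click 1 (0,0) count=0: revealed 4 new [(0,0) (0,1) (1,0) (1,1)] -> total=4
Click 2 (4,0) count=1: revealed 1 new [(4,0)] -> total=5
Click 3 (1,4) count=1: revealed 1 new [(1,4)] -> total=6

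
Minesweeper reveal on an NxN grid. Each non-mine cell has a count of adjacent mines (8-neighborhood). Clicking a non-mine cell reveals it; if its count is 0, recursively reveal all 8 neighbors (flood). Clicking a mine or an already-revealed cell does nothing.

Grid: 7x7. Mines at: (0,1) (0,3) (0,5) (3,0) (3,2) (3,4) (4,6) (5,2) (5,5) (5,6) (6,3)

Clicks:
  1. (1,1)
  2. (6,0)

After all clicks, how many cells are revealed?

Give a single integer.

Click 1 (1,1) count=1: revealed 1 new [(1,1)] -> total=1
Click 2 (6,0) count=0: revealed 6 new [(4,0) (4,1) (5,0) (5,1) (6,0) (6,1)] -> total=7

Answer: 7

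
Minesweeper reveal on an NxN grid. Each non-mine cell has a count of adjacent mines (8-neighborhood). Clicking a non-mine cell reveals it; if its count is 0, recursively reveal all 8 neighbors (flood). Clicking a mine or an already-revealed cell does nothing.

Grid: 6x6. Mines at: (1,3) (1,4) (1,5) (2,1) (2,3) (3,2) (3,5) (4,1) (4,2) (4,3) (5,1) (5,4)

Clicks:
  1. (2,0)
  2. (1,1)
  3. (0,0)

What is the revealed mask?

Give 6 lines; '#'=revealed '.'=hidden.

Click 1 (2,0) count=1: revealed 1 new [(2,0)] -> total=1
Click 2 (1,1) count=1: revealed 1 new [(1,1)] -> total=2
Click 3 (0,0) count=0: revealed 5 new [(0,0) (0,1) (0,2) (1,0) (1,2)] -> total=7

Answer: ###...
###...
#.....
......
......
......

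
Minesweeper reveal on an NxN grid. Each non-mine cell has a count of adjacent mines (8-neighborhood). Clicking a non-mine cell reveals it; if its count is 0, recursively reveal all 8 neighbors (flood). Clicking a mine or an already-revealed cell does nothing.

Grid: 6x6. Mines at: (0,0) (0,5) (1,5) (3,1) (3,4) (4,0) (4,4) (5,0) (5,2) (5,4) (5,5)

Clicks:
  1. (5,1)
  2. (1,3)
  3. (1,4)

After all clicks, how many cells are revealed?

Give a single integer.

Answer: 13

Derivation:
Click 1 (5,1) count=3: revealed 1 new [(5,1)] -> total=1
Click 2 (1,3) count=0: revealed 12 new [(0,1) (0,2) (0,3) (0,4) (1,1) (1,2) (1,3) (1,4) (2,1) (2,2) (2,3) (2,4)] -> total=13
Click 3 (1,4) count=2: revealed 0 new [(none)] -> total=13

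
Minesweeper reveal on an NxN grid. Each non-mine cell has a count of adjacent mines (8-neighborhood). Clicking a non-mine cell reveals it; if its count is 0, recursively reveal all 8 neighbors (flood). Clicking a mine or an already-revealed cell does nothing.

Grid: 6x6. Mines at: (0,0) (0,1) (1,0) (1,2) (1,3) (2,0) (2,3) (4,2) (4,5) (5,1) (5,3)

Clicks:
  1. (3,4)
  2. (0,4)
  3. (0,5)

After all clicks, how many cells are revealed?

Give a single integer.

Click 1 (3,4) count=2: revealed 1 new [(3,4)] -> total=1
Click 2 (0,4) count=1: revealed 1 new [(0,4)] -> total=2
Click 3 (0,5) count=0: revealed 6 new [(0,5) (1,4) (1,5) (2,4) (2,5) (3,5)] -> total=8

Answer: 8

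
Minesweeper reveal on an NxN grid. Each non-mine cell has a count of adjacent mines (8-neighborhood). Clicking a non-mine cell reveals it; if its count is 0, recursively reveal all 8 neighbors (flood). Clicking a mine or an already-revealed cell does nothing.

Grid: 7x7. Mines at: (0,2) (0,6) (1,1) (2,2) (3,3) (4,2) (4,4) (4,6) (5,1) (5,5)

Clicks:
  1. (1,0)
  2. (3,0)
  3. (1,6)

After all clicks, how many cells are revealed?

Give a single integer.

Answer: 8

Derivation:
Click 1 (1,0) count=1: revealed 1 new [(1,0)] -> total=1
Click 2 (3,0) count=0: revealed 6 new [(2,0) (2,1) (3,0) (3,1) (4,0) (4,1)] -> total=7
Click 3 (1,6) count=1: revealed 1 new [(1,6)] -> total=8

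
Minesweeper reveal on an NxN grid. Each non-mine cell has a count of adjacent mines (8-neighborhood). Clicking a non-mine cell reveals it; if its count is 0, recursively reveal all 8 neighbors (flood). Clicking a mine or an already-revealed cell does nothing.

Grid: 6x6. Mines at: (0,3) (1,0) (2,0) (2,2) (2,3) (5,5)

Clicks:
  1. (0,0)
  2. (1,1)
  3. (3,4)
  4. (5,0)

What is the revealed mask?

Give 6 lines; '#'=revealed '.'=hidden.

Answer: #.....
.#....
......
#####.
#####.
#####.

Derivation:
Click 1 (0,0) count=1: revealed 1 new [(0,0)] -> total=1
Click 2 (1,1) count=3: revealed 1 new [(1,1)] -> total=2
Click 3 (3,4) count=1: revealed 1 new [(3,4)] -> total=3
Click 4 (5,0) count=0: revealed 14 new [(3,0) (3,1) (3,2) (3,3) (4,0) (4,1) (4,2) (4,3) (4,4) (5,0) (5,1) (5,2) (5,3) (5,4)] -> total=17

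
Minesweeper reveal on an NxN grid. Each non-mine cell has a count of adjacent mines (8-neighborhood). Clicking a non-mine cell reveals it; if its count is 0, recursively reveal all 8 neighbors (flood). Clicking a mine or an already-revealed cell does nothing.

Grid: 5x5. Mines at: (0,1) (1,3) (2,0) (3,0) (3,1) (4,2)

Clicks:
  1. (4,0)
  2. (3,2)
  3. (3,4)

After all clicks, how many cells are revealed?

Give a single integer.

Click 1 (4,0) count=2: revealed 1 new [(4,0)] -> total=1
Click 2 (3,2) count=2: revealed 1 new [(3,2)] -> total=2
Click 3 (3,4) count=0: revealed 6 new [(2,3) (2,4) (3,3) (3,4) (4,3) (4,4)] -> total=8

Answer: 8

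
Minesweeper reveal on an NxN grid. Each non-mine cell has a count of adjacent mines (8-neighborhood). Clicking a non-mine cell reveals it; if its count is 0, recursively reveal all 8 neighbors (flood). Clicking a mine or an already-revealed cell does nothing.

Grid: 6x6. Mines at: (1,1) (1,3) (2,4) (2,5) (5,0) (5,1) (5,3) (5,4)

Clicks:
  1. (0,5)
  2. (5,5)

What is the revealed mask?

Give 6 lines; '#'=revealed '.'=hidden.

Click 1 (0,5) count=0: revealed 4 new [(0,4) (0,5) (1,4) (1,5)] -> total=4
Click 2 (5,5) count=1: revealed 1 new [(5,5)] -> total=5

Answer: ....##
....##
......
......
......
.....#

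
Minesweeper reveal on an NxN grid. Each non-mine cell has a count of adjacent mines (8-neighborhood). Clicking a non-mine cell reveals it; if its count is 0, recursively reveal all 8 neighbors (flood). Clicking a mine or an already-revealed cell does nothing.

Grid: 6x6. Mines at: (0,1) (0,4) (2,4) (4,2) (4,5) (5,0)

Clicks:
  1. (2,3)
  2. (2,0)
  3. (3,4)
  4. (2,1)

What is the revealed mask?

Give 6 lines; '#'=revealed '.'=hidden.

Answer: ......
####..
####..
#####.
##....
......

Derivation:
Click 1 (2,3) count=1: revealed 1 new [(2,3)] -> total=1
Click 2 (2,0) count=0: revealed 13 new [(1,0) (1,1) (1,2) (1,3) (2,0) (2,1) (2,2) (3,0) (3,1) (3,2) (3,3) (4,0) (4,1)] -> total=14
Click 3 (3,4) count=2: revealed 1 new [(3,4)] -> total=15
Click 4 (2,1) count=0: revealed 0 new [(none)] -> total=15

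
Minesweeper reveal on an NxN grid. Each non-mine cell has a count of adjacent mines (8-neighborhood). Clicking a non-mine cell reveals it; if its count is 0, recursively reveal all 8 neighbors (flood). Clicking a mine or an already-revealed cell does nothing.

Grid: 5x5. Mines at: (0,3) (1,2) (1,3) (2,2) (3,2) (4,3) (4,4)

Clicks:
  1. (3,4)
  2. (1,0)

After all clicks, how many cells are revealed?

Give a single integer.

Answer: 11

Derivation:
Click 1 (3,4) count=2: revealed 1 new [(3,4)] -> total=1
Click 2 (1,0) count=0: revealed 10 new [(0,0) (0,1) (1,0) (1,1) (2,0) (2,1) (3,0) (3,1) (4,0) (4,1)] -> total=11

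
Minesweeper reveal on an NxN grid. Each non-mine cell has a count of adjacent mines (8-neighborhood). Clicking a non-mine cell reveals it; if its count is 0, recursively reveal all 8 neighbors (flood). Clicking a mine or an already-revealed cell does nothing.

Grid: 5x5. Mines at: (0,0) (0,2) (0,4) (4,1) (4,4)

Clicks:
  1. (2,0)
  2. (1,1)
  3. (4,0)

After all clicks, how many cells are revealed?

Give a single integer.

Click 1 (2,0) count=0: revealed 15 new [(1,0) (1,1) (1,2) (1,3) (1,4) (2,0) (2,1) (2,2) (2,3) (2,4) (3,0) (3,1) (3,2) (3,3) (3,4)] -> total=15
Click 2 (1,1) count=2: revealed 0 new [(none)] -> total=15
Click 3 (4,0) count=1: revealed 1 new [(4,0)] -> total=16

Answer: 16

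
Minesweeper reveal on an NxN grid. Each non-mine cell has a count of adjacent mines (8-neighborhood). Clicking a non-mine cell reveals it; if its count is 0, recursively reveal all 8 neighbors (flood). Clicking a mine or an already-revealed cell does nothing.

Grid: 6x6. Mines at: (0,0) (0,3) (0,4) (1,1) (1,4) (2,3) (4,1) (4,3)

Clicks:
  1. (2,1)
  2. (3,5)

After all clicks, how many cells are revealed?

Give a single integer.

Answer: 9

Derivation:
Click 1 (2,1) count=1: revealed 1 new [(2,1)] -> total=1
Click 2 (3,5) count=0: revealed 8 new [(2,4) (2,5) (3,4) (3,5) (4,4) (4,5) (5,4) (5,5)] -> total=9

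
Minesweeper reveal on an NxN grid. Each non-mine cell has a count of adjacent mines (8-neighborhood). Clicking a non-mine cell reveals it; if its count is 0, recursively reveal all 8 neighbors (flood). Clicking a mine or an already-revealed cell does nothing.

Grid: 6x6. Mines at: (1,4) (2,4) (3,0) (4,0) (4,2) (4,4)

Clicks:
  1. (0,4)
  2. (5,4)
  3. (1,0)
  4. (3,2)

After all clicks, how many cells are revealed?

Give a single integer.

Answer: 17

Derivation:
Click 1 (0,4) count=1: revealed 1 new [(0,4)] -> total=1
Click 2 (5,4) count=1: revealed 1 new [(5,4)] -> total=2
Click 3 (1,0) count=0: revealed 15 new [(0,0) (0,1) (0,2) (0,3) (1,0) (1,1) (1,2) (1,3) (2,0) (2,1) (2,2) (2,3) (3,1) (3,2) (3,3)] -> total=17
Click 4 (3,2) count=1: revealed 0 new [(none)] -> total=17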